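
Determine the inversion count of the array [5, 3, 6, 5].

Finding inversions in [5, 3, 6, 5]:

(0, 1): arr[0]=5 > arr[1]=3
(2, 3): arr[2]=6 > arr[3]=5

Total inversions: 2

The array has 2 inversion(s): (0,1), (2,3). Each pair (i,j) satisfies i < j and arr[i] > arr[j].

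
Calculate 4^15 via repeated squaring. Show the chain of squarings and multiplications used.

Computing 4^15 by squaring (build up from 4^1; each line after the first costs one multiplication):

4^1 = 4
4^2 = (4^1)^2 = 4^2 = 16
4^3 = 4 * 4^2 = 4 * 16 = 64
4^6 = (4^3)^2 = 64^2 = 4096
4^7 = 4 * 4^6 = 4 * 4096 = 16384
4^14 = (4^7)^2 = 16384^2 = 268435456
4^15 = 4 * 4^14 = 4 * 268435456 = 1073741824

Result: 1073741824
Multiplications needed: 6 (6 lines after 4^1)

4^15 = 1073741824. Using exponentiation by squaring, this requires 6 multiplications. The key idea: if the exponent is even, square the half-power; if odd, multiply by the base once.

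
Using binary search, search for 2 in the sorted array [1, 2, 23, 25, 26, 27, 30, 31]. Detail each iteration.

Binary search for 2 in [1, 2, 23, 25, 26, 27, 30, 31]:

lo=0, hi=7, mid=3, arr[mid]=25 -> 25 > 2, search left half
lo=0, hi=2, mid=1, arr[mid]=2 -> Found target at index 1!

Binary search finds 2 at index 1 after 2 comparisons. The search repeatedly halves the search space by comparing with the middle element.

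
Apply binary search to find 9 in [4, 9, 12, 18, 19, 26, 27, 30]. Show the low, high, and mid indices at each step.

Binary search for 9 in [4, 9, 12, 18, 19, 26, 27, 30]:

lo=0, hi=7, mid=3, arr[mid]=18 -> 18 > 9, search left half
lo=0, hi=2, mid=1, arr[mid]=9 -> Found target at index 1!

Binary search finds 9 at index 1 after 2 comparisons. The search repeatedly halves the search space by comparing with the middle element.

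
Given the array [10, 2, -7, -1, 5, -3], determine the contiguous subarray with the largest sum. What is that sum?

Using Kadane's algorithm on [10, 2, -7, -1, 5, -3]:

Scanning through the array:
Position 1 (value 2): max_ending_here = 12, max_so_far = 12
Position 2 (value -7): max_ending_here = 5, max_so_far = 12
Position 3 (value -1): max_ending_here = 4, max_so_far = 12
Position 4 (value 5): max_ending_here = 9, max_so_far = 12
Position 5 (value -3): max_ending_here = 6, max_so_far = 12

Maximum subarray: [10, 2]
Maximum sum: 12

The maximum subarray is [10, 2] with sum 12. This subarray runs from index 0 to index 1.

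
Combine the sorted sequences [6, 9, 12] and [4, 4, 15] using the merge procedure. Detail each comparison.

Merging process:

Compare 6 vs 4: take 4 from right. Merged: [4]
Compare 6 vs 4: take 4 from right. Merged: [4, 4]
Compare 6 vs 15: take 6 from left. Merged: [4, 4, 6]
Compare 9 vs 15: take 9 from left. Merged: [4, 4, 6, 9]
Compare 12 vs 15: take 12 from left. Merged: [4, 4, 6, 9, 12]
Append remaining from right: [15]. Merged: [4, 4, 6, 9, 12, 15]

Final merged array: [4, 4, 6, 9, 12, 15]
Total comparisons: 5

The merged array is [4, 4, 6, 9, 12, 15], requiring 5 comparisons. The merge step runs in O(n) time where n is the total number of elements.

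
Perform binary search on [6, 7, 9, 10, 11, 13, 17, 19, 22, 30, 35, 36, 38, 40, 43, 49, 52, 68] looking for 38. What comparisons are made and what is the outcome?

Binary search for 38 in [6, 7, 9, 10, 11, 13, 17, 19, 22, 30, 35, 36, 38, 40, 43, 49, 52, 68]:

lo=0, hi=17, mid=8, arr[mid]=22 -> 22 < 38, search right half
lo=9, hi=17, mid=13, arr[mid]=40 -> 40 > 38, search left half
lo=9, hi=12, mid=10, arr[mid]=35 -> 35 < 38, search right half
lo=11, hi=12, mid=11, arr[mid]=36 -> 36 < 38, search right half
lo=12, hi=12, mid=12, arr[mid]=38 -> Found target at index 12!

Binary search finds 38 at index 12 after 5 comparisons. The search repeatedly halves the search space by comparing with the middle element.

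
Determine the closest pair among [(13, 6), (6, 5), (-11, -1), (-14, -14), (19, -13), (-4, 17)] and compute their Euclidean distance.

Computing all pairwise distances among 6 points:

d((13, 6), (6, 5)) = 7.0711 <-- minimum
d((13, 6), (-11, -1)) = 25.0
d((13, 6), (-14, -14)) = 33.6006
d((13, 6), (19, -13)) = 19.9249
d((13, 6), (-4, 17)) = 20.2485
d((6, 5), (-11, -1)) = 18.0278
d((6, 5), (-14, -14)) = 27.5862
d((6, 5), (19, -13)) = 22.2036
d((6, 5), (-4, 17)) = 15.6205
d((-11, -1), (-14, -14)) = 13.3417
d((-11, -1), (19, -13)) = 32.311
d((-11, -1), (-4, 17)) = 19.3132
d((-14, -14), (19, -13)) = 33.0151
d((-14, -14), (-4, 17)) = 32.573
d((19, -13), (-4, 17)) = 37.8021

Closest pair: (13, 6) and (6, 5) with distance 7.0711

The closest pair is (13, 6) and (6, 5) with Euclidean distance 7.0711. For 6 points, brute-force pairwise comparison is shown above. For large n, the divide-and-conquer algorithm (sort by x, recurse on halves, check the dividing strip) achieves O(n log n).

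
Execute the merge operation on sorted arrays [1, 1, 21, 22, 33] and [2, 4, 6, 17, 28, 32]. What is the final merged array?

Merging process:

Compare 1 vs 2: take 1 from left. Merged: [1]
Compare 1 vs 2: take 1 from left. Merged: [1, 1]
Compare 21 vs 2: take 2 from right. Merged: [1, 1, 2]
Compare 21 vs 4: take 4 from right. Merged: [1, 1, 2, 4]
Compare 21 vs 6: take 6 from right. Merged: [1, 1, 2, 4, 6]
Compare 21 vs 17: take 17 from right. Merged: [1, 1, 2, 4, 6, 17]
Compare 21 vs 28: take 21 from left. Merged: [1, 1, 2, 4, 6, 17, 21]
Compare 22 vs 28: take 22 from left. Merged: [1, 1, 2, 4, 6, 17, 21, 22]
Compare 33 vs 28: take 28 from right. Merged: [1, 1, 2, 4, 6, 17, 21, 22, 28]
Compare 33 vs 32: take 32 from right. Merged: [1, 1, 2, 4, 6, 17, 21, 22, 28, 32]
Append remaining from left: [33]. Merged: [1, 1, 2, 4, 6, 17, 21, 22, 28, 32, 33]

Final merged array: [1, 1, 2, 4, 6, 17, 21, 22, 28, 32, 33]
Total comparisons: 10

The merged array is [1, 1, 2, 4, 6, 17, 21, 22, 28, 32, 33], requiring 10 comparisons. The merge step runs in O(n) time where n is the total number of elements.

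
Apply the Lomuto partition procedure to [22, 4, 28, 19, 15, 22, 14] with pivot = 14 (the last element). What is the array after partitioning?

Lomuto partition with pivot = 14:

Initial array: [22, 4, 28, 19, 15, 22, 14]

arr[0]=22 > 14: no swap
arr[1]=4 <= 14: swap with position 0, array becomes [4, 22, 28, 19, 15, 22, 14]
arr[2]=28 > 14: no swap
arr[3]=19 > 14: no swap
arr[4]=15 > 14: no swap
arr[5]=22 > 14: no swap

Place pivot at position 1: [4, 14, 28, 19, 15, 22, 22]
Pivot position: 1

After partitioning with pivot 14, the array becomes [4, 14, 28, 19, 15, 22, 22]. The pivot is placed at index 1. All elements to the left of the pivot are <= 14, and all elements to the right are > 14.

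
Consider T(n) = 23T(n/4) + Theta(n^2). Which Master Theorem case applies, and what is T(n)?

Master Theorem for T(n) = 23T(n/4) + O(n^2):

a = 23, b = 4, c = 2
log_b(a) = log_4(23) = 2.2618

Case 1: c = 2 < log_4(23) = 2.2618
T(n) = O(n^(log_4 23))

For T(n) = 23T(n/4) + O(n^2): log_4(23) = 2.2618. This is Case 1 of the Master Theorem (c < log_b(a), work dominated by leaves), giving O(n^(log_4 23)).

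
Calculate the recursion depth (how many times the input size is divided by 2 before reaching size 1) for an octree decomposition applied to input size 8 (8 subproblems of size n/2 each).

For divide and conquer with division factor 2:

Problem sizes at each level:
Level 0: 8
Level 1: 4
Level 2: 2
Level 3: 1

The root is level 0 and the size-1 base case is level 3 (the tree spans levels 0 through 3, i.e. 4 levels counting the root), so the depth is the number of divisions: log_2(8) = 3

The recursion tree depth is log_2(8) = 3. At each level, the problem size is divided by 2, so it takes 3 divisions to reduce to a base case of size 1. The algorithm makes 8 recursive calls at each level.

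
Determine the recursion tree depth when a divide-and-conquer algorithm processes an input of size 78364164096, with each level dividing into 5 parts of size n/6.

For divide and conquer with division factor 6:

Problem sizes at each level:
Level 0: 78364164096
Level 1: 13060694016
Level 2: 2176782336
Level 3: 362797056
Level 4: 60466176
Level 5: 10077696
Level 6: 1679616
Level 7: 279936
Level 8: 46656
Level 9: 7776
Level 10: 1296
Level 11: 216
Level 12: 36
Level 13: 6
Level 14: 1

The root is level 0 and the size-1 base case is level 14 (the tree spans levels 0 through 14, i.e. 15 levels counting the root), so the depth is the number of divisions: log_6(78364164096) = 14

The recursion tree depth is log_6(78364164096) = 14. At each level, the problem size is divided by 6, so it takes 14 divisions to reduce to a base case of size 1. The algorithm makes 5 recursive calls at each level.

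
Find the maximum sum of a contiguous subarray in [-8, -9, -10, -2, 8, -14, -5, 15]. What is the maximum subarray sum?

Using Kadane's algorithm on [-8, -9, -10, -2, 8, -14, -5, 15]:

Scanning through the array:
Position 1 (value -9): max_ending_here = -9, max_so_far = -8
Position 2 (value -10): max_ending_here = -10, max_so_far = -8
Position 3 (value -2): max_ending_here = -2, max_so_far = -2
Position 4 (value 8): max_ending_here = 8, max_so_far = 8
Position 5 (value -14): max_ending_here = -6, max_so_far = 8
Position 6 (value -5): max_ending_here = -5, max_so_far = 8
Position 7 (value 15): max_ending_here = 15, max_so_far = 15

Maximum subarray: [15]
Maximum sum: 15

The maximum subarray is [15] with sum 15. This subarray runs from index 7 to index 7.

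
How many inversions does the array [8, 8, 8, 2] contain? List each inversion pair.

Finding inversions in [8, 8, 8, 2]:

(0, 3): arr[0]=8 > arr[3]=2
(1, 3): arr[1]=8 > arr[3]=2
(2, 3): arr[2]=8 > arr[3]=2

Total inversions: 3

The array has 3 inversion(s): (0,3), (1,3), (2,3). Each pair (i,j) satisfies i < j and arr[i] > arr[j].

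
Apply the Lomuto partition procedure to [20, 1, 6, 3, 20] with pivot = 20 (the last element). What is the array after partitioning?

Lomuto partition with pivot = 20:

Initial array: [20, 1, 6, 3, 20]

arr[0]=20 <= 20: swap with position 0, array becomes [20, 1, 6, 3, 20]
arr[1]=1 <= 20: swap with position 1, array becomes [20, 1, 6, 3, 20]
arr[2]=6 <= 20: swap with position 2, array becomes [20, 1, 6, 3, 20]
arr[3]=3 <= 20: swap with position 3, array becomes [20, 1, 6, 3, 20]

Place pivot at position 4: [20, 1, 6, 3, 20]
Pivot position: 4

After partitioning with pivot 20, the array becomes [20, 1, 6, 3, 20]. The pivot is placed at index 4. All elements to the left of the pivot are <= 20, and all elements to the right are > 20.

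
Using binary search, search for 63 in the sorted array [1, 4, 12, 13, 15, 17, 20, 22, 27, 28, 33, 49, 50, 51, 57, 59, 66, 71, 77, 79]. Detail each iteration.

Binary search for 63 in [1, 4, 12, 13, 15, 17, 20, 22, 27, 28, 33, 49, 50, 51, 57, 59, 66, 71, 77, 79]:

lo=0, hi=19, mid=9, arr[mid]=28 -> 28 < 63, search right half
lo=10, hi=19, mid=14, arr[mid]=57 -> 57 < 63, search right half
lo=15, hi=19, mid=17, arr[mid]=71 -> 71 > 63, search left half
lo=15, hi=16, mid=15, arr[mid]=59 -> 59 < 63, search right half
lo=16, hi=16, mid=16, arr[mid]=66 -> 66 > 63, search left half
lo=16 > hi=15, target 63 not found

Binary search determines that 63 is not in the array after 5 comparisons. The search space was exhausted without finding the target.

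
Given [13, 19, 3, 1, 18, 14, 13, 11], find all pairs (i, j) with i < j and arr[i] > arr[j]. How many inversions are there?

Finding inversions in [13, 19, 3, 1, 18, 14, 13, 11]:

(0, 2): arr[0]=13 > arr[2]=3
(0, 3): arr[0]=13 > arr[3]=1
(0, 7): arr[0]=13 > arr[7]=11
(1, 2): arr[1]=19 > arr[2]=3
(1, 3): arr[1]=19 > arr[3]=1
(1, 4): arr[1]=19 > arr[4]=18
(1, 5): arr[1]=19 > arr[5]=14
(1, 6): arr[1]=19 > arr[6]=13
(1, 7): arr[1]=19 > arr[7]=11
(2, 3): arr[2]=3 > arr[3]=1
(4, 5): arr[4]=18 > arr[5]=14
(4, 6): arr[4]=18 > arr[6]=13
(4, 7): arr[4]=18 > arr[7]=11
(5, 6): arr[5]=14 > arr[6]=13
(5, 7): arr[5]=14 > arr[7]=11
(6, 7): arr[6]=13 > arr[7]=11

Total inversions: 16

The array has 16 inversion(s): (0,2), (0,3), (0,7), (1,2), (1,3), (1,4), (1,5), (1,6), (1,7), (2,3), (4,5), (4,6), (4,7), (5,6), (5,7), (6,7). Each pair (i,j) satisfies i < j and arr[i] > arr[j].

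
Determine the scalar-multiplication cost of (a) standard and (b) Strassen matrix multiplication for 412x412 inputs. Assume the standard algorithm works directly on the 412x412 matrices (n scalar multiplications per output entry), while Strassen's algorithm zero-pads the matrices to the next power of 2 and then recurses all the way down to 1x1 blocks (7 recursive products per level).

Matrix multiplication for 412x412 matrices:

Strassen's algorithm requires power-of-2 dimensions. Pad 412x412 to 512x512 (next power of 2).

Standard algorithm: 412^3 = 69934528 multiplications
Strassen's algorithm: 7^(log2(512)) = 7^9 = 40353607 multiplications
Savings: 69934528 - 40353607 = 29580921 multiplications

Standard: 69934528 multiplications (412^3). Strassen: 40353607 multiplications (7^9, after padding to 512x512). Strassen reduces 8 recursive multiplications to 7 at each level.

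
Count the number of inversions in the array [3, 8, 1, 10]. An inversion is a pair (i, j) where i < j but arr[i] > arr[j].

Finding inversions in [3, 8, 1, 10]:

(0, 2): arr[0]=3 > arr[2]=1
(1, 2): arr[1]=8 > arr[2]=1

Total inversions: 2

The array has 2 inversion(s): (0,2), (1,2). Each pair (i,j) satisfies i < j and arr[i] > arr[j].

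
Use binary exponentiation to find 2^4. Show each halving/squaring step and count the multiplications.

Computing 2^4 by squaring (build up from 2^1; each line after the first costs one multiplication):

2^1 = 2
2^2 = (2^1)^2 = 2^2 = 4
2^4 = (2^2)^2 = 4^2 = 16

Result: 16
Multiplications needed: 2 (2 lines after 2^1)

2^4 = 16. Using exponentiation by squaring, this requires 2 multiplications. The key idea: if the exponent is even, square the half-power; if odd, multiply by the base once.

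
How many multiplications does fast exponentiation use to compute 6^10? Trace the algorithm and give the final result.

Computing 6^10 by squaring (build up from 6^1; each line after the first costs one multiplication):

6^1 = 6
6^2 = (6^1)^2 = 6^2 = 36
6^4 = (6^2)^2 = 36^2 = 1296
6^5 = 6 * 6^4 = 6 * 1296 = 7776
6^10 = (6^5)^2 = 7776^2 = 60466176

Result: 60466176
Multiplications needed: 4 (4 lines after 6^1)

6^10 = 60466176. Using exponentiation by squaring, this requires 4 multiplications. The key idea: if the exponent is even, square the half-power; if odd, multiply by the base once.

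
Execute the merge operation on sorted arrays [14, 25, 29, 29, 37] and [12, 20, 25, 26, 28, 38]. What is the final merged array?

Merging process:

Compare 14 vs 12: take 12 from right. Merged: [12]
Compare 14 vs 20: take 14 from left. Merged: [12, 14]
Compare 25 vs 20: take 20 from right. Merged: [12, 14, 20]
Compare 25 vs 25: take 25 from left. Merged: [12, 14, 20, 25]
Compare 29 vs 25: take 25 from right. Merged: [12, 14, 20, 25, 25]
Compare 29 vs 26: take 26 from right. Merged: [12, 14, 20, 25, 25, 26]
Compare 29 vs 28: take 28 from right. Merged: [12, 14, 20, 25, 25, 26, 28]
Compare 29 vs 38: take 29 from left. Merged: [12, 14, 20, 25, 25, 26, 28, 29]
Compare 29 vs 38: take 29 from left. Merged: [12, 14, 20, 25, 25, 26, 28, 29, 29]
Compare 37 vs 38: take 37 from left. Merged: [12, 14, 20, 25, 25, 26, 28, 29, 29, 37]
Append remaining from right: [38]. Merged: [12, 14, 20, 25, 25, 26, 28, 29, 29, 37, 38]

Final merged array: [12, 14, 20, 25, 25, 26, 28, 29, 29, 37, 38]
Total comparisons: 10

The merged array is [12, 14, 20, 25, 25, 26, 28, 29, 29, 37, 38], requiring 10 comparisons. The merge step runs in O(n) time where n is the total number of elements.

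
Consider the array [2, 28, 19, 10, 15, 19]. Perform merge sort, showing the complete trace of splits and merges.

Merge sort trace:

Split: [2, 28, 19, 10, 15, 19] -> [2, 28, 19] and [10, 15, 19]
  Split: [2, 28, 19] -> [2] and [28, 19]
    Split: [28, 19] -> [28] and [19]
    Merge: [28] + [19] -> [19, 28]
  Merge: [2] + [19, 28] -> [2, 19, 28]
  Split: [10, 15, 19] -> [10] and [15, 19]
    Split: [15, 19] -> [15] and [19]
    Merge: [15] + [19] -> [15, 19]
  Merge: [10] + [15, 19] -> [10, 15, 19]
Merge: [2, 19, 28] + [10, 15, 19] -> [2, 10, 15, 19, 19, 28]

Final sorted array: [2, 10, 15, 19, 19, 28]

The merge sort proceeds by recursively splitting the array and merging sorted halves.
After all merges, the sorted array is [2, 10, 15, 19, 19, 28].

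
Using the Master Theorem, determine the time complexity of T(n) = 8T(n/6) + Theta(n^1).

Master Theorem for T(n) = 8T(n/6) + O(n^1):

a = 8, b = 6, c = 1
log_b(a) = log_6(8) = 1.1606

Case 1: c = 1 < log_6(8) = 1.1606
T(n) = O(n^(log_6 8))

For T(n) = 8T(n/6) + O(n^1): log_6(8) = 1.1606. This is Case 1 of the Master Theorem (c < log_b(a), work dominated by leaves), giving O(n^(log_6 8)).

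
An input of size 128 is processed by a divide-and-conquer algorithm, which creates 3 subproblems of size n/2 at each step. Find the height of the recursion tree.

For divide and conquer with division factor 2:

Problem sizes at each level:
Level 0: 128
Level 1: 64
Level 2: 32
Level 3: 16
Level 4: 8
Level 5: 4
Level 6: 2
Level 7: 1

The root is level 0 and the size-1 base case is level 7 (the tree spans levels 0 through 7, i.e. 8 levels counting the root), so the depth is the number of divisions: log_2(128) = 7

The recursion tree depth is log_2(128) = 7. At each level, the problem size is divided by 2, so it takes 7 divisions to reduce to a base case of size 1. The algorithm makes 3 recursive calls at each level.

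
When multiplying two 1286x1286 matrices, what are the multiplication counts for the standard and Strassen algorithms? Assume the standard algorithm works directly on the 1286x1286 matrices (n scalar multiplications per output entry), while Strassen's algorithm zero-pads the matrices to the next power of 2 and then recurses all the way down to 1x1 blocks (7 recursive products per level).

Matrix multiplication for 1286x1286 matrices:

Strassen's algorithm requires power-of-2 dimensions. Pad 1286x1286 to 2048x2048 (next power of 2).

Standard algorithm: 1286^3 = 2126781656 multiplications
Strassen's algorithm: 7^(log2(2048)) = 7^11 = 1977326743 multiplications
Savings: 2126781656 - 1977326743 = 149454913 multiplications

Standard: 2126781656 multiplications (1286^3). Strassen: 1977326743 multiplications (7^11, after padding to 2048x2048). Strassen reduces 8 recursive multiplications to 7 at each level.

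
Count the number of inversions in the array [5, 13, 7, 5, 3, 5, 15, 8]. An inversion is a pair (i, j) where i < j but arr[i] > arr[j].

Finding inversions in [5, 13, 7, 5, 3, 5, 15, 8]:

(0, 4): arr[0]=5 > arr[4]=3
(1, 2): arr[1]=13 > arr[2]=7
(1, 3): arr[1]=13 > arr[3]=5
(1, 4): arr[1]=13 > arr[4]=3
(1, 5): arr[1]=13 > arr[5]=5
(1, 7): arr[1]=13 > arr[7]=8
(2, 3): arr[2]=7 > arr[3]=5
(2, 4): arr[2]=7 > arr[4]=3
(2, 5): arr[2]=7 > arr[5]=5
(3, 4): arr[3]=5 > arr[4]=3
(6, 7): arr[6]=15 > arr[7]=8

Total inversions: 11

The array has 11 inversion(s): (0,4), (1,2), (1,3), (1,4), (1,5), (1,7), (2,3), (2,4), (2,5), (3,4), (6,7). Each pair (i,j) satisfies i < j and arr[i] > arr[j].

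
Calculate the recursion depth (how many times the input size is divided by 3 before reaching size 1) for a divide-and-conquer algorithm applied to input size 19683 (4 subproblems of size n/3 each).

For divide and conquer with division factor 3:

Problem sizes at each level:
Level 0: 19683
Level 1: 6561
Level 2: 2187
Level 3: 729
Level 4: 243
Level 5: 81
Level 6: 27
Level 7: 9
Level 8: 3
Level 9: 1

The root is level 0 and the size-1 base case is level 9 (the tree spans levels 0 through 9, i.e. 10 levels counting the root), so the depth is the number of divisions: log_3(19683) = 9

The recursion tree depth is log_3(19683) = 9. At each level, the problem size is divided by 3, so it takes 9 divisions to reduce to a base case of size 1. The algorithm makes 4 recursive calls at each level.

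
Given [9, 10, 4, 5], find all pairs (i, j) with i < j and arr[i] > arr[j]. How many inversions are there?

Finding inversions in [9, 10, 4, 5]:

(0, 2): arr[0]=9 > arr[2]=4
(0, 3): arr[0]=9 > arr[3]=5
(1, 2): arr[1]=10 > arr[2]=4
(1, 3): arr[1]=10 > arr[3]=5

Total inversions: 4

The array has 4 inversion(s): (0,2), (0,3), (1,2), (1,3). Each pair (i,j) satisfies i < j and arr[i] > arr[j].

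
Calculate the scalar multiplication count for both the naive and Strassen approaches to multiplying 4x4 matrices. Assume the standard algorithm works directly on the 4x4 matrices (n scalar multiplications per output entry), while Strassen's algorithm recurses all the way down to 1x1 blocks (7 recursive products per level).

Matrix multiplication for 4x4 matrices:

Standard algorithm: 4^3 = 64 multiplications
Strassen's algorithm: 7^(log2(4)) = 7^2 = 49 multiplications
Savings: 64 - 49 = 15 multiplications

Standard: 64 multiplications (4^3). Strassen: 49 multiplications (7^2). Strassen reduces 8 recursive multiplications to 7 at each level.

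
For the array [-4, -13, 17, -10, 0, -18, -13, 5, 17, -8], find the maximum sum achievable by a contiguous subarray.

Using Kadane's algorithm on [-4, -13, 17, -10, 0, -18, -13, 5, 17, -8]:

Scanning through the array:
Position 1 (value -13): max_ending_here = -13, max_so_far = -4
Position 2 (value 17): max_ending_here = 17, max_so_far = 17
Position 3 (value -10): max_ending_here = 7, max_so_far = 17
Position 4 (value 0): max_ending_here = 7, max_so_far = 17
Position 5 (value -18): max_ending_here = -11, max_so_far = 17
Position 6 (value -13): max_ending_here = -13, max_so_far = 17
Position 7 (value 5): max_ending_here = 5, max_so_far = 17
Position 8 (value 17): max_ending_here = 22, max_so_far = 22
Position 9 (value -8): max_ending_here = 14, max_so_far = 22

Maximum subarray: [5, 17]
Maximum sum: 22

The maximum subarray is [5, 17] with sum 22. This subarray runs from index 7 to index 8.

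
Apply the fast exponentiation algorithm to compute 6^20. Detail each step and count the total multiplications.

Computing 6^20 by squaring (build up from 6^1; each line after the first costs one multiplication):

6^1 = 6
6^2 = (6^1)^2 = 6^2 = 36
6^4 = (6^2)^2 = 36^2 = 1296
6^5 = 6 * 6^4 = 6 * 1296 = 7776
6^10 = (6^5)^2 = 7776^2 = 60466176
6^20 = (6^10)^2 = 60466176^2 = 3656158440062976

Result: 3656158440062976
Multiplications needed: 5 (5 lines after 6^1)

6^20 = 3656158440062976. Using exponentiation by squaring, this requires 5 multiplications. The key idea: if the exponent is even, square the half-power; if odd, multiply by the base once.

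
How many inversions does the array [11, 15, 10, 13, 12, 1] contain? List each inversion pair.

Finding inversions in [11, 15, 10, 13, 12, 1]:

(0, 2): arr[0]=11 > arr[2]=10
(0, 5): arr[0]=11 > arr[5]=1
(1, 2): arr[1]=15 > arr[2]=10
(1, 3): arr[1]=15 > arr[3]=13
(1, 4): arr[1]=15 > arr[4]=12
(1, 5): arr[1]=15 > arr[5]=1
(2, 5): arr[2]=10 > arr[5]=1
(3, 4): arr[3]=13 > arr[4]=12
(3, 5): arr[3]=13 > arr[5]=1
(4, 5): arr[4]=12 > arr[5]=1

Total inversions: 10

The array has 10 inversion(s): (0,2), (0,5), (1,2), (1,3), (1,4), (1,5), (2,5), (3,4), (3,5), (4,5). Each pair (i,j) satisfies i < j and arr[i] > arr[j].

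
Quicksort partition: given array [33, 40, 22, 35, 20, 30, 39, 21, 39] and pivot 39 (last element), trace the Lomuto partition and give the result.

Lomuto partition with pivot = 39:

Initial array: [33, 40, 22, 35, 20, 30, 39, 21, 39]

arr[0]=33 <= 39: swap with position 0, array becomes [33, 40, 22, 35, 20, 30, 39, 21, 39]
arr[1]=40 > 39: no swap
arr[2]=22 <= 39: swap with position 1, array becomes [33, 22, 40, 35, 20, 30, 39, 21, 39]
arr[3]=35 <= 39: swap with position 2, array becomes [33, 22, 35, 40, 20, 30, 39, 21, 39]
arr[4]=20 <= 39: swap with position 3, array becomes [33, 22, 35, 20, 40, 30, 39, 21, 39]
arr[5]=30 <= 39: swap with position 4, array becomes [33, 22, 35, 20, 30, 40, 39, 21, 39]
arr[6]=39 <= 39: swap with position 5, array becomes [33, 22, 35, 20, 30, 39, 40, 21, 39]
arr[7]=21 <= 39: swap with position 6, array becomes [33, 22, 35, 20, 30, 39, 21, 40, 39]

Place pivot at position 7: [33, 22, 35, 20, 30, 39, 21, 39, 40]
Pivot position: 7

After partitioning with pivot 39, the array becomes [33, 22, 35, 20, 30, 39, 21, 39, 40]. The pivot is placed at index 7. All elements to the left of the pivot are <= 39, and all elements to the right are > 39.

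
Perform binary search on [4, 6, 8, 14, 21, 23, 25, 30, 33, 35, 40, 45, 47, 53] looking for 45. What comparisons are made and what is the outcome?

Binary search for 45 in [4, 6, 8, 14, 21, 23, 25, 30, 33, 35, 40, 45, 47, 53]:

lo=0, hi=13, mid=6, arr[mid]=25 -> 25 < 45, search right half
lo=7, hi=13, mid=10, arr[mid]=40 -> 40 < 45, search right half
lo=11, hi=13, mid=12, arr[mid]=47 -> 47 > 45, search left half
lo=11, hi=11, mid=11, arr[mid]=45 -> Found target at index 11!

Binary search finds 45 at index 11 after 4 comparisons. The search repeatedly halves the search space by comparing with the middle element.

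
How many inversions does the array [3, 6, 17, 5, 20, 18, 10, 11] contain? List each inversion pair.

Finding inversions in [3, 6, 17, 5, 20, 18, 10, 11]:

(1, 3): arr[1]=6 > arr[3]=5
(2, 3): arr[2]=17 > arr[3]=5
(2, 6): arr[2]=17 > arr[6]=10
(2, 7): arr[2]=17 > arr[7]=11
(4, 5): arr[4]=20 > arr[5]=18
(4, 6): arr[4]=20 > arr[6]=10
(4, 7): arr[4]=20 > arr[7]=11
(5, 6): arr[5]=18 > arr[6]=10
(5, 7): arr[5]=18 > arr[7]=11

Total inversions: 9

The array has 9 inversion(s): (1,3), (2,3), (2,6), (2,7), (4,5), (4,6), (4,7), (5,6), (5,7). Each pair (i,j) satisfies i < j and arr[i] > arr[j].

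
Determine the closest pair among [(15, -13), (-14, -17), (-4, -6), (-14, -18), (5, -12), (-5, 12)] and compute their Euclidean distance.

Computing all pairwise distances among 6 points:

d((15, -13), (-14, -17)) = 29.2746
d((15, -13), (-4, -6)) = 20.2485
d((15, -13), (-14, -18)) = 29.4279
d((15, -13), (5, -12)) = 10.0499
d((15, -13), (-5, 12)) = 32.0156
d((-14, -17), (-4, -6)) = 14.8661
d((-14, -17), (-14, -18)) = 1.0 <-- minimum
d((-14, -17), (5, -12)) = 19.6469
d((-14, -17), (-5, 12)) = 30.3645
d((-4, -6), (-14, -18)) = 15.6205
d((-4, -6), (5, -12)) = 10.8167
d((-4, -6), (-5, 12)) = 18.0278
d((-14, -18), (5, -12)) = 19.9249
d((-14, -18), (-5, 12)) = 31.3209
d((5, -12), (-5, 12)) = 26.0

Closest pair: (-14, -17) and (-14, -18) with distance 1.0

The closest pair is (-14, -17) and (-14, -18) with Euclidean distance 1.0. For 6 points, brute-force pairwise comparison is shown above. For large n, the divide-and-conquer algorithm (sort by x, recurse on halves, check the dividing strip) achieves O(n log n).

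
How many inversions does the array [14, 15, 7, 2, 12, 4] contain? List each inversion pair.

Finding inversions in [14, 15, 7, 2, 12, 4]:

(0, 2): arr[0]=14 > arr[2]=7
(0, 3): arr[0]=14 > arr[3]=2
(0, 4): arr[0]=14 > arr[4]=12
(0, 5): arr[0]=14 > arr[5]=4
(1, 2): arr[1]=15 > arr[2]=7
(1, 3): arr[1]=15 > arr[3]=2
(1, 4): arr[1]=15 > arr[4]=12
(1, 5): arr[1]=15 > arr[5]=4
(2, 3): arr[2]=7 > arr[3]=2
(2, 5): arr[2]=7 > arr[5]=4
(4, 5): arr[4]=12 > arr[5]=4

Total inversions: 11

The array has 11 inversion(s): (0,2), (0,3), (0,4), (0,5), (1,2), (1,3), (1,4), (1,5), (2,3), (2,5), (4,5). Each pair (i,j) satisfies i < j and arr[i] > arr[j].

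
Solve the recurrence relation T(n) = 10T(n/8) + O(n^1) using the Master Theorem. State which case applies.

Master Theorem for T(n) = 10T(n/8) + O(n^1):

a = 10, b = 8, c = 1
log_b(a) = log_8(10) = 1.1073

Case 1: c = 1 < log_8(10) = 1.1073
T(n) = O(n^(log_8 10))

For T(n) = 10T(n/8) + O(n^1): log_8(10) = 1.1073. This is Case 1 of the Master Theorem (c < log_b(a), work dominated by leaves), giving O(n^(log_8 10)).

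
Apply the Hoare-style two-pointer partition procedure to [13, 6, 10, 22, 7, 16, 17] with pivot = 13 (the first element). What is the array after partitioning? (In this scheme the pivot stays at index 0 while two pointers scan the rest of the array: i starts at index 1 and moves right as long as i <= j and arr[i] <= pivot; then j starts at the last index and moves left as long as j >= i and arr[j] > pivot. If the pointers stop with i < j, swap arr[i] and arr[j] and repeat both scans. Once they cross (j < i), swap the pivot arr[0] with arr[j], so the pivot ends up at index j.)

Hoare-style two-pointer partition with pivot = 13:

Initial array: [13, 6, 10, 22, 7, 16, 17]

Pointers start at i = 1, j = 6.
i stops at index 3 (arr[3]=22 > 13), j stops at index 4 (arr[4]=7 <= 13): swap arr[3] and arr[4], array becomes [13, 6, 10, 7, 22, 16, 17]
i ends at 4, j ends at 3: the pointers have crossed (j < i), so scanning stops.

Swap pivot arr[0] with arr[3] to place pivot at position 3: [7, 6, 10, 13, 22, 16, 17]
Pivot position: 3

After partitioning with pivot 13, the array becomes [7, 6, 10, 13, 22, 16, 17]. The pivot is placed at index 3. All elements to the left of the pivot are <= 13, and all elements to the right are > 13.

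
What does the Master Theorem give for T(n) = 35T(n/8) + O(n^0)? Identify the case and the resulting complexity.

Master Theorem for T(n) = 35T(n/8) + O(n^0):

a = 35, b = 8, c = 0
log_b(a) = log_8(35) = 1.7098

Case 1: c = 0 < log_8(35) = 1.7098
T(n) = O(n^(log_8 35))

For T(n) = 35T(n/8) + O(n^0): log_8(35) = 1.7098. This is Case 1 of the Master Theorem (c < log_b(a), work dominated by leaves), giving O(n^(log_8 35)).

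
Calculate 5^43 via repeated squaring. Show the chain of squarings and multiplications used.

Computing 5^43 by squaring (build up from 5^1; each line after the first costs one multiplication):

5^1 = 5
5^2 = (5^1)^2 = 5^2 = 25
5^4 = (5^2)^2 = 25^2 = 625
5^5 = 5 * 5^4 = 5 * 625 = 3125
5^10 = (5^5)^2 = 3125^2 = 9765625
5^20 = (5^10)^2 = 9765625^2 = 95367431640625
5^21 = 5 * 5^20 = 5 * 95367431640625 = 476837158203125
5^42 = (5^21)^2 = 476837158203125^2 = 227373675443232059478759765625
5^43 = 5 * 5^42 = 5 * 227373675443232059478759765625 = 1136868377216160297393798828125

Result: 1136868377216160297393798828125
Multiplications needed: 8 (8 lines after 5^1)

5^43 = 1136868377216160297393798828125. Using exponentiation by squaring, this requires 8 multiplications. The key idea: if the exponent is even, square the half-power; if odd, multiply by the base once.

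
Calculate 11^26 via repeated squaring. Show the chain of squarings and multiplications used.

Computing 11^26 by squaring (build up from 11^1; each line after the first costs one multiplication):

11^1 = 11
11^2 = (11^1)^2 = 11^2 = 121
11^3 = 11 * 11^2 = 11 * 121 = 1331
11^6 = (11^3)^2 = 1331^2 = 1771561
11^12 = (11^6)^2 = 1771561^2 = 3138428376721
11^13 = 11 * 11^12 = 11 * 3138428376721 = 34522712143931
11^26 = (11^13)^2 = 34522712143931^2 = 1191817653772720942460132761

Result: 1191817653772720942460132761
Multiplications needed: 6 (6 lines after 11^1)

11^26 = 1191817653772720942460132761. Using exponentiation by squaring, this requires 6 multiplications. The key idea: if the exponent is even, square the half-power; if odd, multiply by the base once.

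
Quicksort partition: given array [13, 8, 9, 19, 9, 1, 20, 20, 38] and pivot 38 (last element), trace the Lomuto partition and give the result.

Lomuto partition with pivot = 38:

Initial array: [13, 8, 9, 19, 9, 1, 20, 20, 38]

arr[0]=13 <= 38: swap with position 0, array becomes [13, 8, 9, 19, 9, 1, 20, 20, 38]
arr[1]=8 <= 38: swap with position 1, array becomes [13, 8, 9, 19, 9, 1, 20, 20, 38]
arr[2]=9 <= 38: swap with position 2, array becomes [13, 8, 9, 19, 9, 1, 20, 20, 38]
arr[3]=19 <= 38: swap with position 3, array becomes [13, 8, 9, 19, 9, 1, 20, 20, 38]
arr[4]=9 <= 38: swap with position 4, array becomes [13, 8, 9, 19, 9, 1, 20, 20, 38]
arr[5]=1 <= 38: swap with position 5, array becomes [13, 8, 9, 19, 9, 1, 20, 20, 38]
arr[6]=20 <= 38: swap with position 6, array becomes [13, 8, 9, 19, 9, 1, 20, 20, 38]
arr[7]=20 <= 38: swap with position 7, array becomes [13, 8, 9, 19, 9, 1, 20, 20, 38]

Place pivot at position 8: [13, 8, 9, 19, 9, 1, 20, 20, 38]
Pivot position: 8

After partitioning with pivot 38, the array becomes [13, 8, 9, 19, 9, 1, 20, 20, 38]. The pivot is placed at index 8. All elements to the left of the pivot are <= 38, and all elements to the right are > 38.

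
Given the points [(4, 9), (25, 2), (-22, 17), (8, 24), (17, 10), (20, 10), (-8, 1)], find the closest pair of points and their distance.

Computing all pairwise distances among 7 points:

d((4, 9), (25, 2)) = 22.1359
d((4, 9), (-22, 17)) = 27.2029
d((4, 9), (8, 24)) = 15.5242
d((4, 9), (17, 10)) = 13.0384
d((4, 9), (20, 10)) = 16.0312
d((4, 9), (-8, 1)) = 14.4222
d((25, 2), (-22, 17)) = 49.3356
d((25, 2), (8, 24)) = 27.8029
d((25, 2), (17, 10)) = 11.3137
d((25, 2), (20, 10)) = 9.434
d((25, 2), (-8, 1)) = 33.0151
d((-22, 17), (8, 24)) = 30.8058
d((-22, 17), (17, 10)) = 39.6232
d((-22, 17), (20, 10)) = 42.5793
d((-22, 17), (-8, 1)) = 21.2603
d((8, 24), (17, 10)) = 16.6433
d((8, 24), (20, 10)) = 18.4391
d((8, 24), (-8, 1)) = 28.0179
d((17, 10), (20, 10)) = 3.0 <-- minimum
d((17, 10), (-8, 1)) = 26.5707
d((20, 10), (-8, 1)) = 29.4109

Closest pair: (17, 10) and (20, 10) with distance 3.0

The closest pair is (17, 10) and (20, 10) with Euclidean distance 3.0. For 7 points, brute-force pairwise comparison is shown above. For large n, the divide-and-conquer algorithm (sort by x, recurse on halves, check the dividing strip) achieves O(n log n).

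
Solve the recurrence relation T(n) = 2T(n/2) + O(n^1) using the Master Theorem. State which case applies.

Master Theorem for T(n) = 2T(n/2) + O(n^1):

a = 2, b = 2, c = 1
log_b(a) = log_2(2) = 1.0000

Case 2: c = 1 = log_2(2) = 1.0000
T(n) = O(n^1 log n) = O(n log n)

For T(n) = 2T(n/2) + O(n^1): log_2(2) = 1.0000. This is Case 2 of the Master Theorem (c = log_b(a), equal work at all levels), giving O(n log n).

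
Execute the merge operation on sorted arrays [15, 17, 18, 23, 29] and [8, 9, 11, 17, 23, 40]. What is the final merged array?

Merging process:

Compare 15 vs 8: take 8 from right. Merged: [8]
Compare 15 vs 9: take 9 from right. Merged: [8, 9]
Compare 15 vs 11: take 11 from right. Merged: [8, 9, 11]
Compare 15 vs 17: take 15 from left. Merged: [8, 9, 11, 15]
Compare 17 vs 17: take 17 from left. Merged: [8, 9, 11, 15, 17]
Compare 18 vs 17: take 17 from right. Merged: [8, 9, 11, 15, 17, 17]
Compare 18 vs 23: take 18 from left. Merged: [8, 9, 11, 15, 17, 17, 18]
Compare 23 vs 23: take 23 from left. Merged: [8, 9, 11, 15, 17, 17, 18, 23]
Compare 29 vs 23: take 23 from right. Merged: [8, 9, 11, 15, 17, 17, 18, 23, 23]
Compare 29 vs 40: take 29 from left. Merged: [8, 9, 11, 15, 17, 17, 18, 23, 23, 29]
Append remaining from right: [40]. Merged: [8, 9, 11, 15, 17, 17, 18, 23, 23, 29, 40]

Final merged array: [8, 9, 11, 15, 17, 17, 18, 23, 23, 29, 40]
Total comparisons: 10

The merged array is [8, 9, 11, 15, 17, 17, 18, 23, 23, 29, 40], requiring 10 comparisons. The merge step runs in O(n) time where n is the total number of elements.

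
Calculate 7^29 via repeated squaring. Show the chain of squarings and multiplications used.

Computing 7^29 by squaring (build up from 7^1; each line after the first costs one multiplication):

7^1 = 7
7^2 = (7^1)^2 = 7^2 = 49
7^3 = 7 * 7^2 = 7 * 49 = 343
7^6 = (7^3)^2 = 343^2 = 117649
7^7 = 7 * 7^6 = 7 * 117649 = 823543
7^14 = (7^7)^2 = 823543^2 = 678223072849
7^28 = (7^14)^2 = 678223072849^2 = 459986536544739960976801
7^29 = 7 * 7^28 = 7 * 459986536544739960976801 = 3219905755813179726837607

Result: 3219905755813179726837607
Multiplications needed: 7 (7 lines after 7^1)

7^29 = 3219905755813179726837607. Using exponentiation by squaring, this requires 7 multiplications. The key idea: if the exponent is even, square the half-power; if odd, multiply by the base once.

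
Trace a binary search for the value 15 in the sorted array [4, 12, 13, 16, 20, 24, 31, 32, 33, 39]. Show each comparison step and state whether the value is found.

Binary search for 15 in [4, 12, 13, 16, 20, 24, 31, 32, 33, 39]:

lo=0, hi=9, mid=4, arr[mid]=20 -> 20 > 15, search left half
lo=0, hi=3, mid=1, arr[mid]=12 -> 12 < 15, search right half
lo=2, hi=3, mid=2, arr[mid]=13 -> 13 < 15, search right half
lo=3, hi=3, mid=3, arr[mid]=16 -> 16 > 15, search left half
lo=3 > hi=2, target 15 not found

Binary search determines that 15 is not in the array after 4 comparisons. The search space was exhausted without finding the target.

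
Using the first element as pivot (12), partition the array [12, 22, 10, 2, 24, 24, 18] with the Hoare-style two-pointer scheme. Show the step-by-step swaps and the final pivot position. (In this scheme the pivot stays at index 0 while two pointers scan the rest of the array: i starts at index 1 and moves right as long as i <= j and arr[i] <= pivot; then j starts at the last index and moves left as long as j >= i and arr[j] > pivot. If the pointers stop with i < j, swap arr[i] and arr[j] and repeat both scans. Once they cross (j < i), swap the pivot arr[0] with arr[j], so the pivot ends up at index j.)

Hoare-style two-pointer partition with pivot = 12:

Initial array: [12, 22, 10, 2, 24, 24, 18]

Pointers start at i = 1, j = 6.
i stops at index 1 (arr[1]=22 > 12), j stops at index 3 (arr[3]=2 <= 12): swap arr[1] and arr[3], array becomes [12, 2, 10, 22, 24, 24, 18]
i ends at 3, j ends at 2: the pointers have crossed (j < i), so scanning stops.

Swap pivot arr[0] with arr[2] to place pivot at position 2: [10, 2, 12, 22, 24, 24, 18]
Pivot position: 2

After partitioning with pivot 12, the array becomes [10, 2, 12, 22, 24, 24, 18]. The pivot is placed at index 2. All elements to the left of the pivot are <= 12, and all elements to the right are > 12.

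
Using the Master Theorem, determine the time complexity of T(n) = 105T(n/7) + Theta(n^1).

Master Theorem for T(n) = 105T(n/7) + O(n^1):

a = 105, b = 7, c = 1
log_b(a) = log_7(105) = 2.3917

Case 1: c = 1 < log_7(105) = 2.3917
T(n) = O(n^(log_7 105))

For T(n) = 105T(n/7) + O(n^1): log_7(105) = 2.3917. This is Case 1 of the Master Theorem (c < log_b(a), work dominated by leaves), giving O(n^(log_7 105)).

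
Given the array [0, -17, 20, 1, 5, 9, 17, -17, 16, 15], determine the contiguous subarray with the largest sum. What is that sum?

Using Kadane's algorithm on [0, -17, 20, 1, 5, 9, 17, -17, 16, 15]:

Scanning through the array:
Position 1 (value -17): max_ending_here = -17, max_so_far = 0
Position 2 (value 20): max_ending_here = 20, max_so_far = 20
Position 3 (value 1): max_ending_here = 21, max_so_far = 21
Position 4 (value 5): max_ending_here = 26, max_so_far = 26
Position 5 (value 9): max_ending_here = 35, max_so_far = 35
Position 6 (value 17): max_ending_here = 52, max_so_far = 52
Position 7 (value -17): max_ending_here = 35, max_so_far = 52
Position 8 (value 16): max_ending_here = 51, max_so_far = 52
Position 9 (value 15): max_ending_here = 66, max_so_far = 66

Maximum subarray: [20, 1, 5, 9, 17, -17, 16, 15]
Maximum sum: 66

The maximum subarray is [20, 1, 5, 9, 17, -17, 16, 15] with sum 66. This subarray runs from index 2 to index 9.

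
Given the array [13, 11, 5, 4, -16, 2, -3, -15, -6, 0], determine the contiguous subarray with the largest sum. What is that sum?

Using Kadane's algorithm on [13, 11, 5, 4, -16, 2, -3, -15, -6, 0]:

Scanning through the array:
Position 1 (value 11): max_ending_here = 24, max_so_far = 24
Position 2 (value 5): max_ending_here = 29, max_so_far = 29
Position 3 (value 4): max_ending_here = 33, max_so_far = 33
Position 4 (value -16): max_ending_here = 17, max_so_far = 33
Position 5 (value 2): max_ending_here = 19, max_so_far = 33
Position 6 (value -3): max_ending_here = 16, max_so_far = 33
Position 7 (value -15): max_ending_here = 1, max_so_far = 33
Position 8 (value -6): max_ending_here = -5, max_so_far = 33
Position 9 (value 0): max_ending_here = 0, max_so_far = 33

Maximum subarray: [13, 11, 5, 4]
Maximum sum: 33

The maximum subarray is [13, 11, 5, 4] with sum 33. This subarray runs from index 0 to index 3.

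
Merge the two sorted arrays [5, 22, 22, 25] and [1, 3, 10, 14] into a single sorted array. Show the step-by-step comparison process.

Merging process:

Compare 5 vs 1: take 1 from right. Merged: [1]
Compare 5 vs 3: take 3 from right. Merged: [1, 3]
Compare 5 vs 10: take 5 from left. Merged: [1, 3, 5]
Compare 22 vs 10: take 10 from right. Merged: [1, 3, 5, 10]
Compare 22 vs 14: take 14 from right. Merged: [1, 3, 5, 10, 14]
Append remaining from left: [22, 22, 25]. Merged: [1, 3, 5, 10, 14, 22, 22, 25]

Final merged array: [1, 3, 5, 10, 14, 22, 22, 25]
Total comparisons: 5

The merged array is [1, 3, 5, 10, 14, 22, 22, 25], requiring 5 comparisons. The merge step runs in O(n) time where n is the total number of elements.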